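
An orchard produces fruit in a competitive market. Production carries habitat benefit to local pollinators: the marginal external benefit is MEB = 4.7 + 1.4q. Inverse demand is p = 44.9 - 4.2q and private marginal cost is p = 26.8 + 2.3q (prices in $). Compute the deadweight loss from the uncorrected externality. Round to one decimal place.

Market equilibrium (private): 26.8 + 2.3q = 44.9 - 4.2q → q_m = 2.7846.
Social marginal cost = private MC − MEB = 22.1 + 0.9q.
Set SMC = demand: 22.1 + 0.9q = 44.9 - 4.2q → q* = 4.4706.
The welfare-loss triangle has base |q_m − q*| and height MEB(q_m) (the vertical gap between SMC and demand is zero at q* and MEB at q_m).
DWL = ½ × 1.6860 × 8.5985 = 7.2485.

DWL = $7.2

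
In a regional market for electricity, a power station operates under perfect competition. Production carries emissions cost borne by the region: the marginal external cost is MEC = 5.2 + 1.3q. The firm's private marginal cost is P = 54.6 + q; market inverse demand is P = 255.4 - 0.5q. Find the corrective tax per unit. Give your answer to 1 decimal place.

tax = 96.0 per unit

Social marginal cost = private MC + MEC = 59.8 + 2.3q.
Set SMC = demand: 59.8 + 2.3q = 255.4 - 0.5q → q* = 69.8571.
The Pigouvian tax equals MEC at q*: 5.2 + 1.3×69.8571 = 96.0142.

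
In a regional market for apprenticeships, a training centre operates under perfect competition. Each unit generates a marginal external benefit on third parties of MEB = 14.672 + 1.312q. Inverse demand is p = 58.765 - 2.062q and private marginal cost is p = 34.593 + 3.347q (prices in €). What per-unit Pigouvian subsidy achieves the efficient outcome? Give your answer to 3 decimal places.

subsidy = €27.111 per unit

Social marginal cost = private MC − MEB = 19.921 + 2.035q.
Set SMC = demand: 19.921 + 2.035q = 58.765 - 2.062q → q* = 9.4811.
The Pigouvian subsidy equals MEB at q*: 14.672 + 1.312×9.4811 = 27.1112.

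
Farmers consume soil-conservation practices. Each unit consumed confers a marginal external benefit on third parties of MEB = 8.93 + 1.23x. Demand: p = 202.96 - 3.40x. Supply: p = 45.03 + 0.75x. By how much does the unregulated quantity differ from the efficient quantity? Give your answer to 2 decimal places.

Market equilibrium (private): 45.03 + 0.75x = 202.96 - 3.40x → x_m = 38.0554.
Social marginal benefit = demand + MEB = 211.89 - 2.17x.
Set SMB = MC: 211.89 - 2.17x = 45.03 + 0.75x → x* = 57.1438.
Gap = |38.0554 − 57.1438| = 19.0884.

19.09 units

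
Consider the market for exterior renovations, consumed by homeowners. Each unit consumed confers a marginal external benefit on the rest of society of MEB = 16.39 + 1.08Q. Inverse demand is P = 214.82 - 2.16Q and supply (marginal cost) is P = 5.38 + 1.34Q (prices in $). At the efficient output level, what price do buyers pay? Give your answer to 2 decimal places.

Social marginal benefit = demand + MEB = 231.21 - 1.08Q.
Set SMB = MC: 231.21 - 1.08Q = 5.38 + 1.34Q → Q* = 93.3182.
Consumer price on the demand curve at Q*: 214.82 − 2.16×93.3182 = 13.2527.

P = $13.25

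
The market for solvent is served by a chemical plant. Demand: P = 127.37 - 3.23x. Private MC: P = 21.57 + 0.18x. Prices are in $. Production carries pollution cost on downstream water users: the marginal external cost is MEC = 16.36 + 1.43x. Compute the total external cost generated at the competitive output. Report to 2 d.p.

$1195.88

Market equilibrium (private): 21.57 + 0.18x = 127.37 - 3.23x → x_m = 31.0264.
Total external cost = ∫₀^{x_m} (16.36 + 1.43x) dx = 16.36×31.0264 + ½×1.43×31.0264² = 1195.8777.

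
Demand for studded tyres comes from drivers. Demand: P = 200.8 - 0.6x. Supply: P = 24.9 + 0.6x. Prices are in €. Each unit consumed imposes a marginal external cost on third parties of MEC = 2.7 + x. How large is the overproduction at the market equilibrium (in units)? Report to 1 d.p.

67.9 units

Market equilibrium (private): 24.9 + 0.6x = 200.8 - 0.6x → x_m = 146.5833.
Social marginal benefit = demand − MEC = 198.1 - 1.6x.
Set SMB = MC: 198.1 - 1.6x = 24.9 + 0.6x → x* = 78.7273.
Gap = |146.5833 − 78.7273| = 67.8560.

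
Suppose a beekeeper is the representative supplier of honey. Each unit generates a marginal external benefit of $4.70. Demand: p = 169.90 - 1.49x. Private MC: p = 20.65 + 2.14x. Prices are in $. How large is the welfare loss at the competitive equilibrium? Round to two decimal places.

Market equilibrium (private): 20.65 + 2.14x = 169.90 - 1.49x → x_m = 41.1157.
Social marginal cost = private MC − MEB = 15.95 + 2.14x.
Set SMC = demand: 15.95 + 2.14x = 169.90 - 1.49x → x* = 42.4105.
Between x* and x_m the wedge demand − SMC runs linearly from 0 to MEB(x_m), so the loss is a triangle.
DWL = ½ × 1.2948 × 4.7000 = 3.0428.

DWL = $3.04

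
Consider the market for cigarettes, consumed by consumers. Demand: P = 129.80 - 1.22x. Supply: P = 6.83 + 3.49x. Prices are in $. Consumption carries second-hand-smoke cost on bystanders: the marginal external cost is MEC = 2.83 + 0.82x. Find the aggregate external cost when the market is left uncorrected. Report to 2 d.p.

Market equilibrium (private): 6.83 + 3.49x = 129.80 - 1.22x → x_m = 26.1083.
Total external cost = ∫₀^{x_m} (2.83 + 0.82x) dx = 2.83×26.1083 + ½×0.82×26.1083² = 353.3603.

$353.36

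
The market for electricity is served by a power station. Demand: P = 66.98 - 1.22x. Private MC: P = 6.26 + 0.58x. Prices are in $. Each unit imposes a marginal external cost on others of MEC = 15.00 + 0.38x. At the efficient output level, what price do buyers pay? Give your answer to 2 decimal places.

Social marginal cost = private MC + MEC = 21.26 + 0.96x.
Set SMC = demand: 21.26 + 0.96x = 66.98 - 1.22x → x* = 20.9725.
Consumer price on the demand curve at x*: 66.98 − 1.22×20.9725 = 41.3936.

P = $41.39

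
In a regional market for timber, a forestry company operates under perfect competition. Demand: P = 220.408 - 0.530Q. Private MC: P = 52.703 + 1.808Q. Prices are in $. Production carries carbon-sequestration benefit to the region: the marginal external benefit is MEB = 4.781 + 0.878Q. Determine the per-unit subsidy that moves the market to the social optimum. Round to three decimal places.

Social marginal cost = private MC − MEB = 47.922 + 0.930Q.
Set SMC = demand: 47.922 + 0.930Q = 220.408 - 0.530Q → Q* = 118.1411.
The Pigouvian subsidy equals MEB at Q*: 4.781 + 0.878×118.1411 = 108.5089.

subsidy = $108.509 per unit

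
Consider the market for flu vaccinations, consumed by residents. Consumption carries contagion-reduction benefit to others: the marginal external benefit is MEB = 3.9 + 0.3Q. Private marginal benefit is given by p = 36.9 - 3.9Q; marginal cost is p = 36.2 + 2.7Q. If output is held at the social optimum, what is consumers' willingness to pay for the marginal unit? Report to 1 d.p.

P = 34.1

Social marginal benefit = demand + MEB = 40.8 - 3.6Q.
Set SMB = MC: 40.8 - 3.6Q = 36.2 + 2.7Q → Q* = 0.7302.
Consumer price on the demand curve at Q*: 36.9 − 3.9×0.7302 = 34.0522.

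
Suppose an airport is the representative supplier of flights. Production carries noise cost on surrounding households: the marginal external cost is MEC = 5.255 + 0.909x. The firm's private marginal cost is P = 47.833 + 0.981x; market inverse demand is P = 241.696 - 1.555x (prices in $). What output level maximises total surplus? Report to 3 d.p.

x* = 54.748

Social marginal cost = private MC + MEC = 53.088 + 1.890x.
Set SMC = demand: 53.088 + 1.890x = 241.696 - 1.555x → x* = 54.7483.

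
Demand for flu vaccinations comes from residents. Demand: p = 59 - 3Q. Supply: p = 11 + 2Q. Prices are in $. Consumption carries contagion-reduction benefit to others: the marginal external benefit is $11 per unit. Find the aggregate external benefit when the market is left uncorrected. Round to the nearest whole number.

Market equilibrium (private): 11 + 2Q = 59 - 3Q → Q_m = 9.6000.
Total external benefit = MEB × Q_m = 11 × 9.6000 = 105.6000.

$106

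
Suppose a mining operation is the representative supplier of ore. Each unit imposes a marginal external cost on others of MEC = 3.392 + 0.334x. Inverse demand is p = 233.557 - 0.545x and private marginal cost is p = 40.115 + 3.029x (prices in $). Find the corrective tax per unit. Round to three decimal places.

Social marginal cost = private MC + MEC = 43.507 + 3.363x.
Set SMC = demand: 43.507 + 3.363x = 233.557 - 0.545x → x* = 48.6310.
The Pigouvian tax equals MEC at x*: 3.392 + 0.334×48.6310 = 19.6348.

tax = $19.635 per unit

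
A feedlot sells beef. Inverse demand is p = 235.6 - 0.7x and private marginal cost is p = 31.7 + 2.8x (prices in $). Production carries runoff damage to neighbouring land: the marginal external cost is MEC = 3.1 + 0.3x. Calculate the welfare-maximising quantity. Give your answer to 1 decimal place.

x* = 52.8

Social marginal cost = private MC + MEC = 34.8 + 3.1x.
Set SMC = demand: 34.8 + 3.1x = 235.6 - 0.7x → x* = 52.8421.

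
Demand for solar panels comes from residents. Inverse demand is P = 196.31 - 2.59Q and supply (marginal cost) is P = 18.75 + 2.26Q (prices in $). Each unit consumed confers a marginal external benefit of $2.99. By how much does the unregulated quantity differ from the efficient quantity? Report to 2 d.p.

Market equilibrium (private): 18.75 + 2.26Q = 196.31 - 2.59Q → Q_m = 36.6103.
Social marginal benefit = demand + MEB = 199.30 - 2.59Q.
Set SMB = MC: 199.30 - 2.59Q = 18.75 + 2.26Q → Q* = 37.2268.
Gap = |36.6103 − 37.2268| = 0.6165.

0.62 units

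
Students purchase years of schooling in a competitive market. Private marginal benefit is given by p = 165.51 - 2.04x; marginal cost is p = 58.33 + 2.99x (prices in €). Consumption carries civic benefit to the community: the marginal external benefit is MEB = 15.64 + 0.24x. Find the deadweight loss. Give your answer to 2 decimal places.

Market equilibrium (private): 58.33 + 2.99x = 165.51 - 2.04x → x_m = 21.3082.
Social marginal benefit = demand + MEB = 181.15 - 1.80x.
Set SMB = MC: 181.15 - 1.80x = 58.33 + 2.99x → x* = 25.6409.
The loss is the area between SMB and MC from x* to x_m; with linear curves that's a triangle of height MEB(x_m).
DWL = ½ × 4.3327 × 20.7540 = 44.9604.

DWL = €44.96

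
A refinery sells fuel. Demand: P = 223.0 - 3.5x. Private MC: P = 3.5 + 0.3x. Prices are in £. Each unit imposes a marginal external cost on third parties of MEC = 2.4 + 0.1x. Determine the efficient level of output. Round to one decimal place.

Social marginal cost = private MC + MEC = 5.9 + 0.4x.
Set SMC = demand: 5.9 + 0.4x = 223.0 - 3.5x → x* = 55.6667.

x* = 55.7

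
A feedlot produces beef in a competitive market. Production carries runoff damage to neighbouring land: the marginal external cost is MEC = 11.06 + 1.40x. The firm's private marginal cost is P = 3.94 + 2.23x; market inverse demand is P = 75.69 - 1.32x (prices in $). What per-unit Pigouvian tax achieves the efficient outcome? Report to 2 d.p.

tax = $28.22 per unit

Social marginal cost = private MC + MEC = 15.00 + 3.63x.
Set SMC = demand: 15.00 + 3.63x = 75.69 - 1.32x → x* = 12.2606.
The Pigouvian tax equals MEC at x*: 11.06 + 1.40×12.2606 = 28.2248.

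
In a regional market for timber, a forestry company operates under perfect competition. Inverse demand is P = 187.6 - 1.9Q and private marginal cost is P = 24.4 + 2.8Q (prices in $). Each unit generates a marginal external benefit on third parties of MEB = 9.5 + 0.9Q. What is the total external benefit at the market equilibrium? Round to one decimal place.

Market equilibrium (private): 24.4 + 2.8Q = 187.6 - 1.9Q → Q_m = 34.7234.
Total external benefit = ∫₀^{Q_m} (9.5 + 0.9Q) dQ = 9.5×34.7234 + ½×0.9×34.7234² = 872.4438.

$872.4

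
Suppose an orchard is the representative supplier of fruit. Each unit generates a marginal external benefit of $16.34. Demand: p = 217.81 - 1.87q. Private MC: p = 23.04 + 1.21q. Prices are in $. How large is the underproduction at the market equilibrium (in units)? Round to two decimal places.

5.31 units

Market equilibrium (private): 23.04 + 1.21q = 217.81 - 1.87q → q_m = 63.2370.
Social marginal cost = private MC − MEB = 6.70 + 1.21q.
Set SMC = demand: 6.70 + 1.21q = 217.81 - 1.87q → q* = 68.5422.
Gap = |63.2370 − 68.5422| = 5.3052.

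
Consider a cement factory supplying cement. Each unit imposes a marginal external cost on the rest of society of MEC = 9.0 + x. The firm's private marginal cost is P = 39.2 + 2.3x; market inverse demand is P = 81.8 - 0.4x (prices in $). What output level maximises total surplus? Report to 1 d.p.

Social marginal cost = private MC + MEC = 48.2 + 3.3x.
Set SMC = demand: 48.2 + 3.3x = 81.8 - 0.4x → x* = 9.0811.

x* = 9.1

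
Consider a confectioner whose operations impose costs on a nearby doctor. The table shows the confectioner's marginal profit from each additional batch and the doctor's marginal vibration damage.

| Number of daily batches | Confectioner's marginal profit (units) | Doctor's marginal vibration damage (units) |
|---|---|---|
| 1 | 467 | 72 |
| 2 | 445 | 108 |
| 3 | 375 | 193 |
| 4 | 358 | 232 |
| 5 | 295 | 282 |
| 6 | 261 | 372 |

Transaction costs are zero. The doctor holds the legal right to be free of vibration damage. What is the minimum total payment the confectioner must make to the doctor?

Efficient level: marginal profit ≥ marginal vibration damage through level 5, so k* = 5.
With the doctor holding the right, the confectioner must at least compensate total damage at k*: 72 + 108 + 193 + 232 + 282 = 887.

887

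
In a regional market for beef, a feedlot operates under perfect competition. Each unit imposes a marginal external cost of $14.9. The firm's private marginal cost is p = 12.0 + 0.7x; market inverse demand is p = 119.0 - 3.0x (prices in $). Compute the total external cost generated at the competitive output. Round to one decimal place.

$430.9

Market equilibrium (private): 12.0 + 0.7x = 119.0 - 3.0x → x_m = 28.9189.
Total external cost = MEC × x_m = 14.9 × 28.9189 = 430.8916.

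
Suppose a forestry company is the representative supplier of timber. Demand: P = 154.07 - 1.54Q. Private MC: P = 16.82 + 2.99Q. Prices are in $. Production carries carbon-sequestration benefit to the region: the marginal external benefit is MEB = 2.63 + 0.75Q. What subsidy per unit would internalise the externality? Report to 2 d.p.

subsidy = $30.38 per unit

Social marginal cost = private MC − MEB = 14.19 + 2.24Q.
Set SMC = demand: 14.19 + 2.24Q = 154.07 - 1.54Q → Q* = 37.0053.
The Pigouvian subsidy equals MEB at Q*: 2.63 + 0.75×37.0053 = 30.3840.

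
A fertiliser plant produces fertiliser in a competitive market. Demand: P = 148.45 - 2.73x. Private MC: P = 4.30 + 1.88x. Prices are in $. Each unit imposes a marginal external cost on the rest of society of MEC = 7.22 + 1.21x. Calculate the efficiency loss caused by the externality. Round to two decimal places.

DWL = $174.40

Market equilibrium (private): 4.30 + 1.88x = 148.45 - 2.73x → x_m = 31.2690.
Social marginal cost = private MC + MEC = 11.52 + 3.09x.
Set SMC = demand: 11.52 + 3.09x = 148.45 - 2.73x → x* = 23.5275.
The welfare-loss triangle has base |x_m − x*| and height MEC(x_m) (the vertical gap between SMC and demand is zero at x* and MEC at x_m).
DWL = ½ × 7.7415 × 45.0555 = 174.3986.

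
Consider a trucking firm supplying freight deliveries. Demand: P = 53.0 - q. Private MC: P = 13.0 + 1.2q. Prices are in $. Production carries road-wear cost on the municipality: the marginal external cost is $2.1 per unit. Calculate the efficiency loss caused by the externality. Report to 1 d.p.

DWL = $1.0

Market equilibrium (private): 13.0 + 1.2q = 53.0 - q → q_m = 18.1818.
Social marginal cost = private MC + MEC = 15.1 + 1.2q.
Set SMC = demand: 15.1 + 1.2q = 53.0 - q → q* = 17.2273.
The loss is the area between SMC and demand from q* to q_m; with linear curves that's a triangle of height MEC(q_m).
DWL = ½ × 0.9545 × 2.1000 = 1.0022.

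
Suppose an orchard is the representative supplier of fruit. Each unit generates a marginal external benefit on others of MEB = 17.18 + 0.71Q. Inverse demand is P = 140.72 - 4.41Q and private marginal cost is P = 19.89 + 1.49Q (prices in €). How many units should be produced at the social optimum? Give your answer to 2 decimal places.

Social marginal cost = private MC − MEB = 2.71 + 0.78Q.
Set SMC = demand: 2.71 + 0.78Q = 140.72 - 4.41Q → Q* = 26.5915.

Q* = 26.59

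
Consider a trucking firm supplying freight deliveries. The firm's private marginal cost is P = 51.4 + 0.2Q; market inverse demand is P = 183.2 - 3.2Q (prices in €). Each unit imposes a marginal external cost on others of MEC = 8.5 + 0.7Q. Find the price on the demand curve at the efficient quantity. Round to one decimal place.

Social marginal cost = private MC + MEC = 59.9 + 0.9Q.
Set SMC = demand: 59.9 + 0.9Q = 183.2 - 3.2Q → Q* = 30.0732.
Consumer price on the demand curve at Q*: 183.2 − 3.2×30.0732 = 86.9658.

P = €87.0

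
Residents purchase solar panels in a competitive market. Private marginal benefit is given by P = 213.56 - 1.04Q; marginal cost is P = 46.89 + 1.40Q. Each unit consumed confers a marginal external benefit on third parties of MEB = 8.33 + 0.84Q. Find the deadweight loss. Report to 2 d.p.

DWL = 1349.24

Market equilibrium (private): 46.89 + 1.40Q = 213.56 - 1.04Q → Q_m = 68.3074.
Social marginal benefit = demand + MEB = 221.89 - 0.20Q.
Set SMB = MC: 221.89 - 0.20Q = 46.89 + 1.40Q → Q* = 109.3750.
Height of the DWL triangle at Q_m is SMB(Q_m) − MC(Q_m) = MEB(Q_m) = 65.7082.
DWL = ½ × 41.0676 × 65.7082 = 1349.2390.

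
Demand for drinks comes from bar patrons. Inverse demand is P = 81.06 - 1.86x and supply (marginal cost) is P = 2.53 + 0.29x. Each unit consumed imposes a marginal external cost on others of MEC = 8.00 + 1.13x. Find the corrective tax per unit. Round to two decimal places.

Social marginal benefit = demand − MEC = 73.06 - 2.99x.
Set SMB = MC: 73.06 - 2.99x = 2.53 + 0.29x → x* = 21.5030.
The Pigouvian tax equals MEC at x*: 8.00 + 1.13×21.5030 = 32.2984.

tax = 32.30 per unit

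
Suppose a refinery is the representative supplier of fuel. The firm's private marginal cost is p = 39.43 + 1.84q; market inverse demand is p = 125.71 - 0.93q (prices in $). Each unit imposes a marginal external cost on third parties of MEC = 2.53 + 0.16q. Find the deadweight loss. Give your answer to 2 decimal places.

Market equilibrium (private): 39.43 + 1.84q = 125.71 - 0.93q → q_m = 31.1480.
Social marginal cost = private MC + MEC = 41.96 + 2.00q.
Set SMC = demand: 41.96 + 2.00q = 125.71 - 0.93q → q* = 28.5836.
The welfare-loss triangle has base |q_m − q*| and height MEC(q_m) (the vertical gap between SMC and demand is zero at q* and MEC at q_m).
DWL = ½ × 2.5644 × 7.5137 = 9.6341.

DWL = $9.63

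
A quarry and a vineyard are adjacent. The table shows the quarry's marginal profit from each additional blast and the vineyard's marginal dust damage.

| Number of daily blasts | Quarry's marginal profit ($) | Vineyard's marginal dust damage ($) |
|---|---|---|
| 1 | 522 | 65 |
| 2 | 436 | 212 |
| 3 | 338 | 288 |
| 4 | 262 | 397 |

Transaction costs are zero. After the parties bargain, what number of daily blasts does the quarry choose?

3

Bargaining reaches the level where marginal profit last exceeds marginal dust damage.
That holds through level 3 (338 ≥ 288) but not at 4 (262 < 397).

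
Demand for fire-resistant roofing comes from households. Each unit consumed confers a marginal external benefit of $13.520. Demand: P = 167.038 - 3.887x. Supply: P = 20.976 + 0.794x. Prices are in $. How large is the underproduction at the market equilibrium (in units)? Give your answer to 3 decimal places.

2.888 units

Market equilibrium (private): 20.976 + 0.794x = 167.038 - 3.887x → x_m = 31.2032.
Social marginal benefit = demand + MEB = 180.558 - 3.887x.
Set SMB = MC: 180.558 - 3.887x = 20.976 + 0.794x → x* = 34.0914.
Gap = |31.2032 − 34.0914| = 2.8882.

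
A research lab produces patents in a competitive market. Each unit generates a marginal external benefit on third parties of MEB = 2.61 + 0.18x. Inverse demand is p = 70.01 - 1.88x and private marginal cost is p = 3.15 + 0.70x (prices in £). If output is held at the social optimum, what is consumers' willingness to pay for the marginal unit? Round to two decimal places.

P = £15.59

Social marginal cost = private MC − MEB = 0.54 + 0.52x.
Set SMC = demand: 0.54 + 0.52x = 70.01 - 1.88x → x* = 28.9458.
Consumer price on the demand curve at x*: 70.01 − 1.88×28.9458 = 15.5919.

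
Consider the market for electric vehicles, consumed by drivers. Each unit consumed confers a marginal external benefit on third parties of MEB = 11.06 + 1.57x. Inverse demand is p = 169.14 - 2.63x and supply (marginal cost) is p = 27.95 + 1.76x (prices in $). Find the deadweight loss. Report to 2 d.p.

DWL = $671.79

Market equilibrium (private): 27.95 + 1.76x = 169.14 - 2.63x → x_m = 32.1617.
Social marginal benefit = demand + MEB = 180.20 - 1.06x.
Set SMB = MC: 180.20 - 1.06x = 27.95 + 1.76x → x* = 53.9894.
Height of the DWL triangle at x_m is SMB(x_m) − MC(x_m) = MEB(x_m) = 61.5539.
DWL = ½ × 21.8277 × 61.5539 = 671.7900.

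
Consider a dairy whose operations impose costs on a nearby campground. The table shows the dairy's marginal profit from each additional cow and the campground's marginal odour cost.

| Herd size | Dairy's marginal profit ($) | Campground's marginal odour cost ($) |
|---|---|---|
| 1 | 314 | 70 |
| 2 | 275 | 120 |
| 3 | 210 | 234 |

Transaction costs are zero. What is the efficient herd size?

2

Bargaining reaches the level where marginal profit last exceeds marginal odour cost.
That holds through level 2 (275 ≥ 120) but not at 3 (210 < 234).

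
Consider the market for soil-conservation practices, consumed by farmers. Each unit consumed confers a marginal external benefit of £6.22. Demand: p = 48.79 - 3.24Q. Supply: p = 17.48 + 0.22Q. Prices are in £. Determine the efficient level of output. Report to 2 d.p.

Social marginal benefit = demand + MEB = 55.01 - 3.24Q.
Set SMB = MC: 55.01 - 3.24Q = 17.48 + 0.22Q → Q* = 10.8468.

Q* = 10.85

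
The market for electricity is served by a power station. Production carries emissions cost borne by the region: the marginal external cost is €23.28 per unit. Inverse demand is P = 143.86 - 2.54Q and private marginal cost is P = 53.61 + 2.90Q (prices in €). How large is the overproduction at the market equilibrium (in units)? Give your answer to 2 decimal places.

4.28 units

Market equilibrium (private): 53.61 + 2.90Q = 143.86 - 2.54Q → Q_m = 16.5901.
Social marginal cost = private MC + MEC = 76.89 + 2.90Q.
Set SMC = demand: 76.89 + 2.90Q = 143.86 - 2.54Q → Q* = 12.3107.
Gap = |16.5901 − 12.3107| = 4.2794.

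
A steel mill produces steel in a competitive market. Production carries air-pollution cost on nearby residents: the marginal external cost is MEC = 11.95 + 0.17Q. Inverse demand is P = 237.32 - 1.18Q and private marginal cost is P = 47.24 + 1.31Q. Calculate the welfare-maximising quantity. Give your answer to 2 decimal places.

Q* = 66.97

Social marginal cost = private MC + MEC = 59.19 + 1.48Q.
Set SMC = demand: 59.19 + 1.48Q = 237.32 - 1.18Q → Q* = 66.9662.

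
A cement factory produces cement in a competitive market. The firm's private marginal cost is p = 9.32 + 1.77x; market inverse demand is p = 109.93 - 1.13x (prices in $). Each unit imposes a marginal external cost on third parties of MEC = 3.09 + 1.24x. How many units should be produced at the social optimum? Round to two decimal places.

Social marginal cost = private MC + MEC = 12.41 + 3.01x.
Set SMC = demand: 12.41 + 3.01x = 109.93 - 1.13x → x* = 23.5556.

x* = 23.56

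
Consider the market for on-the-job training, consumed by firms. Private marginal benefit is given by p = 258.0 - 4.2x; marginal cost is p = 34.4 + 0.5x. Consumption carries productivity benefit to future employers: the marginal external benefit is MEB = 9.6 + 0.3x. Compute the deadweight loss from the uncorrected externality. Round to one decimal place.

Market equilibrium (private): 34.4 + 0.5x = 258.0 - 4.2x → x_m = 47.5745.
Social marginal benefit = demand + MEB = 267.6 - 3.9x.
Set SMB = MC: 267.6 - 3.9x = 34.4 + 0.5x → x* = 53.0000.
Height of the DWL triangle at x_m is SMB(x_m) − MC(x_m) = MEB(x_m) = 23.8723.
DWL = ½ × 5.4255 × 23.8723 = 64.7596.

DWL = 64.8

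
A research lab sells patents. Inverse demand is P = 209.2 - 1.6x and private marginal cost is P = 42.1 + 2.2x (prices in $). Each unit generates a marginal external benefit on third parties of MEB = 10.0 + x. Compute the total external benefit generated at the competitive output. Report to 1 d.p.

$1406.6

Market equilibrium (private): 42.1 + 2.2x = 209.2 - 1.6x → x_m = 43.9737.
Total external benefit = ∫₀^{x_m} (10.0 + 1.0x) dx = 10.0×43.9737 + ½×1.0×43.9737² = 1406.5801.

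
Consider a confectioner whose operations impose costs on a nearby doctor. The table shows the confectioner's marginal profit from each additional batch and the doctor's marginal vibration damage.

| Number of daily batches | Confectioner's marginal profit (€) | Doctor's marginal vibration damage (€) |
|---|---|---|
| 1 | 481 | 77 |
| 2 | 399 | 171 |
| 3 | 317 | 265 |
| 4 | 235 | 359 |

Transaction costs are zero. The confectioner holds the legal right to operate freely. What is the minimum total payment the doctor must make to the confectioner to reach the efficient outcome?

€235

Left alone the confectioner would choose level 4 (marginal profit stays positive).
Efficient level: k* = 3 (marginal profit ≥ marginal vibration damage through 3).
The doctor must at least cover the confectioner's forgone profit from cutting 4→3: 235 = 235.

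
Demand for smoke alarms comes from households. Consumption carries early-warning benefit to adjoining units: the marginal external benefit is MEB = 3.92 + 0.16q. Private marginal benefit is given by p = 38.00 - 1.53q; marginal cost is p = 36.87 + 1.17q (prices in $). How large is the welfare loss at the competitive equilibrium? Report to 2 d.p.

DWL = $3.13

Market equilibrium (private): 36.87 + 1.17q = 38.00 - 1.53q → q_m = 0.4185.
Social marginal benefit = demand + MEB = 41.92 - 1.37q.
Set SMB = MC: 41.92 - 1.37q = 36.87 + 1.17q → q* = 1.9882.
The welfare-loss triangle has base |q_m − q*| and height MEB(q_m) (the vertical gap between SMB and MC is zero at q* and MEB at q_m).
DWL = ½ × 1.5697 × 3.9870 = 3.1292.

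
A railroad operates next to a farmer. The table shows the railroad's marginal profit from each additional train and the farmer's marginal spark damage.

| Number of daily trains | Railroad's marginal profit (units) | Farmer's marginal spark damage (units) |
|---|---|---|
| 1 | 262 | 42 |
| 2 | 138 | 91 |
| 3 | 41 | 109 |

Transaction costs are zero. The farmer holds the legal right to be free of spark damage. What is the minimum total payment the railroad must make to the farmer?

Efficient level: marginal profit ≥ marginal spark damage through level 2, so k* = 2.
With the farmer holding the right, the railroad must at least compensate total damage at k*: 42 + 91 = 133.

133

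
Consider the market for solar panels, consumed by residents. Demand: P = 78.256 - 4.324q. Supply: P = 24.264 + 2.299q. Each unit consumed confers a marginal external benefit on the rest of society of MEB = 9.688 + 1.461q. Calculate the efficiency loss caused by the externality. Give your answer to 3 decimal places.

Market equilibrium (private): 24.264 + 2.299q = 78.256 - 4.324q → q_m = 8.1522.
Social marginal benefit = demand + MEB = 87.944 - 2.863q.
Set SMB = MC: 87.944 - 2.863q = 24.264 + 2.299q → q* = 12.3363.
Between q* and q_m the wedge SMB − MC runs linearly from 0 to MEB(q_m), so the loss is a triangle.
DWL = ½ × 4.1841 × 21.5984 = 45.1849.

DWL = 45.185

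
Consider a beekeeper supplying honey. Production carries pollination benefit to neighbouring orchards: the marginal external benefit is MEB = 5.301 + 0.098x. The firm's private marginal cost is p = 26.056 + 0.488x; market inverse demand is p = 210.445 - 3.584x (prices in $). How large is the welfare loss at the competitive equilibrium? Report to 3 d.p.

Market equilibrium (private): 26.056 + 0.488x = 210.445 - 3.584x → x_m = 45.2822.
Social marginal cost = private MC − MEB = 20.755 + 0.390x.
Set SMC = demand: 20.755 + 0.390x = 210.445 - 3.584x → x* = 47.7328.
The loss is the area between SMC and demand from x* to x_m; with linear curves that's a triangle of height MEB(x_m).
DWL = ½ × 2.4506 × 9.7387 = 11.9328.

DWL = $11.933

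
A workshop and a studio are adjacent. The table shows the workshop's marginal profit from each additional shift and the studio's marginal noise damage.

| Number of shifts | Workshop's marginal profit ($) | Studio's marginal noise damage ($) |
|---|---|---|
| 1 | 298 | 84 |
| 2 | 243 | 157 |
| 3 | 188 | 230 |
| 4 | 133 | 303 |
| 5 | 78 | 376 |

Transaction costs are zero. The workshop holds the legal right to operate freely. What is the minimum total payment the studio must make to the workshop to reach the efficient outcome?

$399

Left alone the workshop would choose level 5 (marginal profit stays positive).
Efficient level: k* = 2 (marginal profit ≥ marginal noise damage through 2).
The studio must at least cover the workshop's forgone profit from cutting 5→2: 188 + 133 + 78 = 399.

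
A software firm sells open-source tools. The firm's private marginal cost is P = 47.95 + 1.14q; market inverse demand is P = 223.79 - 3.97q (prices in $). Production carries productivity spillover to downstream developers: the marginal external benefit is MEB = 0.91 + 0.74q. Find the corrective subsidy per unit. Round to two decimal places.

Social marginal cost = private MC − MEB = 47.04 + 0.40q.
Set SMC = demand: 47.04 + 0.40q = 223.79 - 3.97q → q* = 40.4462.
The Pigouvian subsidy equals MEB at q*: 0.91 + 0.74×40.4462 = 30.8402.

subsidy = $30.84 per unit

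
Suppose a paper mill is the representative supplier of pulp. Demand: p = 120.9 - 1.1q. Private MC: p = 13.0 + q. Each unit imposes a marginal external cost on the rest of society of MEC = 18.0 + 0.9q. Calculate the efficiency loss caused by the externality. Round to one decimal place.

DWL = 687.9

Market equilibrium (private): 13.0 + q = 120.9 - 1.1q → q_m = 51.3810.
Social marginal cost = private MC + MEC = 31.0 + 1.9q.
Set SMC = demand: 31.0 + 1.9q = 120.9 - 1.1q → q* = 29.9667.
The loss is the area between SMC and demand from q* to q_m; with linear curves that's a triangle of height MEC(q_m).
DWL = ½ × 21.4143 × 64.2429 = 687.8584.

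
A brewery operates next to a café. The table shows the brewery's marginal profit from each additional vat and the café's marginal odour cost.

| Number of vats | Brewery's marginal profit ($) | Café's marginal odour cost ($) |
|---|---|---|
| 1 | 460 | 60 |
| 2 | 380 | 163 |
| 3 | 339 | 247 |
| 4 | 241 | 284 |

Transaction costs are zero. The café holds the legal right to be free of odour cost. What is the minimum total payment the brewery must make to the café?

$470

Efficient level: marginal profit ≥ marginal odour cost through level 3, so k* = 3.
With the café holding the right, the brewery must at least compensate total damage at k*: 60 + 163 + 247 = 470.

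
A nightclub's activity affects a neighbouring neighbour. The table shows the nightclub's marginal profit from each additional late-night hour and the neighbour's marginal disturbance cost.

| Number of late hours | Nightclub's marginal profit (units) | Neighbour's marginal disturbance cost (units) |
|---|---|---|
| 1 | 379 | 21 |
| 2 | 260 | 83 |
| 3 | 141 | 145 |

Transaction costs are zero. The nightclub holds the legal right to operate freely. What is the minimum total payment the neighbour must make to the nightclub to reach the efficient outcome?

Left alone the nightclub would choose level 3 (marginal profit stays positive).
Efficient level: k* = 2 (marginal profit ≥ marginal disturbance cost through 2).
The neighbour must at least cover the nightclub's forgone profit from cutting 3→2: 141 = 141.

141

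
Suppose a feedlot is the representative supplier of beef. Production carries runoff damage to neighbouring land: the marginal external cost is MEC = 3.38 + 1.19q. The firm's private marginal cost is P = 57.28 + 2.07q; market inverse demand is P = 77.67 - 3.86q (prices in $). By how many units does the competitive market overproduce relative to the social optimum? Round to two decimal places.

Market equilibrium (private): 57.28 + 2.07q = 77.67 - 3.86q → q_m = 3.4384.
Social marginal cost = private MC + MEC = 60.66 + 3.26q.
Set SMC = demand: 60.66 + 3.26q = 77.67 - 3.86q → q* = 2.3890.
Gap = |3.4384 − 2.3890| = 1.0494.

1.05 units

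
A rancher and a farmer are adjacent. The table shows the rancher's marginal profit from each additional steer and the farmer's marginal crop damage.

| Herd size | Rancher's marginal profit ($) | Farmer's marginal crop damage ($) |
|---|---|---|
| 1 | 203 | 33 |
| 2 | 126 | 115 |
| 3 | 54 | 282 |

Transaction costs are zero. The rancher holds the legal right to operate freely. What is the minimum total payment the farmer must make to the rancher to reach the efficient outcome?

Left alone the rancher would choose level 3 (marginal profit stays positive).
Efficient level: k* = 2 (marginal profit ≥ marginal crop damage through 2).
The farmer must at least cover the rancher's forgone profit from cutting 3→2: 54 = 54.

$54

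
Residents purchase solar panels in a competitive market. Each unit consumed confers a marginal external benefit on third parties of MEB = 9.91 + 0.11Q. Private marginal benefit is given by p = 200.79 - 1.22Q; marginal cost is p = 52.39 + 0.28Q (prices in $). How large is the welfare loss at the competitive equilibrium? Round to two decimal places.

Market equilibrium (private): 52.39 + 0.28Q = 200.79 - 1.22Q → Q_m = 98.9333.
Social marginal benefit = demand + MEB = 210.70 - 1.11Q.
Set SMB = MC: 210.70 - 1.11Q = 52.39 + 0.28Q → Q* = 113.8921.
The welfare-loss triangle has base |Q_m − Q*| and height MEB(Q_m) (the vertical gap between SMB and MC is zero at Q* and MEB at Q_m).
DWL = ½ × 14.9588 × 20.7927 = 155.5169.

DWL = $155.52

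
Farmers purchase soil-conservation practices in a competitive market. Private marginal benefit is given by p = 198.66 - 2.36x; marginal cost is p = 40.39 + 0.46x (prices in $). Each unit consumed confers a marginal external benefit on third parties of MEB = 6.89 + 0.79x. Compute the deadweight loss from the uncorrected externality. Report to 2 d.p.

Market equilibrium (private): 40.39 + 0.46x = 198.66 - 2.36x → x_m = 56.1241.
Social marginal benefit = demand + MEB = 205.55 - 1.57x.
Set SMB = MC: 205.55 - 1.57x = 40.39 + 0.46x → x* = 81.3596.
Height of the DWL triangle at x_m is SMB(x_m) − MC(x_m) = MEB(x_m) = 51.2280.
DWL = ½ × 25.2355 × 51.2280 = 646.3821.

DWL = $646.38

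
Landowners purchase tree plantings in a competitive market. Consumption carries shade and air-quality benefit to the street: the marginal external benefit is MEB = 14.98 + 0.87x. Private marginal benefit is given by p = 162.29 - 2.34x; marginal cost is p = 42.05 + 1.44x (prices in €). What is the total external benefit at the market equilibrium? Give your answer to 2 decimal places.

Market equilibrium (private): 42.05 + 1.44x = 162.29 - 2.34x → x_m = 31.8095.
Total external benefit = ∫₀^{x_m} (14.98 + 0.87x) dx = 14.98×31.8095 + ½×0.87×31.8095² = 916.6586.

€916.66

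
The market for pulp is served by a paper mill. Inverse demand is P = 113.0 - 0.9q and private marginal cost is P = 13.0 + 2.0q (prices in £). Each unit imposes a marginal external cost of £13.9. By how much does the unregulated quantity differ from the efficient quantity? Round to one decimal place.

Market equilibrium (private): 13.0 + 2.0q = 113.0 - 0.9q → q_m = 34.4828.
Social marginal cost = private MC + MEC = 26.9 + 2.0q.
Set SMC = demand: 26.9 + 2.0q = 113.0 - 0.9q → q* = 29.6897.
Gap = |34.4828 − 29.6897| = 4.7931.

4.8 units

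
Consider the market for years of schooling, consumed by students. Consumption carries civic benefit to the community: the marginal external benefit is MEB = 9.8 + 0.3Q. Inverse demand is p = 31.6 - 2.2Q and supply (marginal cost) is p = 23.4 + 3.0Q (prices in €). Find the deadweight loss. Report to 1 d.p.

DWL = €10.8

Market equilibrium (private): 23.4 + 3.0Q = 31.6 - 2.2Q → Q_m = 1.5769.
Social marginal benefit = demand + MEB = 41.4 - 1.9Q.
Set SMB = MC: 41.4 - 1.9Q = 23.4 + 3.0Q → Q* = 3.6735.
Height of the DWL triangle at Q_m is SMB(Q_m) − MC(Q_m) = MEB(Q_m) = 10.2731.
DWL = ½ × 2.0966 × 10.2731 = 10.7693.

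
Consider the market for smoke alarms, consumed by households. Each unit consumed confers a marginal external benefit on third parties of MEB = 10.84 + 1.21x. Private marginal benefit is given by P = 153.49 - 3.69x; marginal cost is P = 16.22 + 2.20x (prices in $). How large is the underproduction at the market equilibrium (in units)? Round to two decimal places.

Market equilibrium (private): 16.22 + 2.20x = 153.49 - 3.69x → x_m = 23.3056.
Social marginal benefit = demand + MEB = 164.33 - 2.48x.
Set SMB = MC: 164.33 - 2.48x = 16.22 + 2.20x → x* = 31.6474.
Gap = |23.3056 − 31.6474| = 8.3418.

8.34 units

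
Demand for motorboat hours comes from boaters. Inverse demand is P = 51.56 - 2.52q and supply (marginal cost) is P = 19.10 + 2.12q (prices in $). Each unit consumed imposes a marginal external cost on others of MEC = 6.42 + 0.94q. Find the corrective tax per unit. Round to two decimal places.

tax = $10.81 per unit

Social marginal benefit = demand − MEC = 45.14 - 3.46q.
Set SMB = MC: 45.14 - 3.46q = 19.10 + 2.12q → q* = 4.6667.
The Pigouvian tax equals MEC at q*: 6.42 + 0.94×4.6667 = 10.8067.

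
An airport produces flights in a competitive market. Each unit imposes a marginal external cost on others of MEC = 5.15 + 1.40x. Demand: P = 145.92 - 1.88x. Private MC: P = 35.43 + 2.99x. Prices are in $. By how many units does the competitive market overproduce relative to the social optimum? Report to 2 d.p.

5.89 units

Market equilibrium (private): 35.43 + 2.99x = 145.92 - 1.88x → x_m = 22.6879.
Social marginal cost = private MC + MEC = 40.58 + 4.39x.
Set SMC = demand: 40.58 + 4.39x = 145.92 - 1.88x → x* = 16.8006.
Gap = |22.6879 − 16.8006| = 5.8873.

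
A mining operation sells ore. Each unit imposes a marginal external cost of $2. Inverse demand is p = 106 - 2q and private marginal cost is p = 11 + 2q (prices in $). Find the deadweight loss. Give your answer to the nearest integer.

DWL = $1

Market equilibrium (private): 11 + 2q = 106 - 2q → q_m = 23.7500.
Social marginal cost = private MC + MEC = 13 + 2q.
Set SMC = demand: 13 + 2q = 106 - 2q → q* = 23.2500.
The loss is the area between SMC and demand from q* to q_m; with linear curves that's a triangle of height MEC(q_m).
DWL = ½ × 0.5000 × 2.0000 = 0.5000.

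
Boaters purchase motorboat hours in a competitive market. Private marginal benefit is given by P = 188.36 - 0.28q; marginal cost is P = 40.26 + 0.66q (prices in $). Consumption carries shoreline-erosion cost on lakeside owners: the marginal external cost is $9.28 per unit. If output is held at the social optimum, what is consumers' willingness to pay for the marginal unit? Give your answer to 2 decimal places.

P = $147.01

Social marginal benefit = demand − MEC = 179.08 - 0.28q.
Set SMB = MC: 179.08 - 0.28q = 40.26 + 0.66q → q* = 147.6809.
Consumer price on the demand curve at q*: 188.36 − 0.28×147.6809 = 147.0093.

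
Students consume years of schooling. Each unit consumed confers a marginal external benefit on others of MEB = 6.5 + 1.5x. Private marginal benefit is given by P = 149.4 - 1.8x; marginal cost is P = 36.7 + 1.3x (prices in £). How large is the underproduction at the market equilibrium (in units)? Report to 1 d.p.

Market equilibrium (private): 36.7 + 1.3x = 149.4 - 1.8x → x_m = 36.3548.
Social marginal benefit = demand + MEB = 155.9 - 0.3x.
Set SMB = MC: 155.9 - 0.3x = 36.7 + 1.3x → x* = 74.5000.
Gap = |36.3548 − 74.5000| = 38.1452.

38.1 units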